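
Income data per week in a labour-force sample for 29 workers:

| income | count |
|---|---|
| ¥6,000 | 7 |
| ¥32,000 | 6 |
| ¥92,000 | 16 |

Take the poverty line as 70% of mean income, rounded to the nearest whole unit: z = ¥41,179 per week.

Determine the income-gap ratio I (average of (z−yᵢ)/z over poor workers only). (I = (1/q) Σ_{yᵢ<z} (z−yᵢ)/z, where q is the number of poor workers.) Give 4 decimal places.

0.5629

Below the line: 7×¥6,000, 6×¥32,000 (q = 13 of N = 29).
Shortfall ratios (z−y)/z: 0.8543 (×7), 0.2229 (×6); sum = 7.317492.
I averages over the q = 13 poor units only: 7.317492 / 13 = 0.5629.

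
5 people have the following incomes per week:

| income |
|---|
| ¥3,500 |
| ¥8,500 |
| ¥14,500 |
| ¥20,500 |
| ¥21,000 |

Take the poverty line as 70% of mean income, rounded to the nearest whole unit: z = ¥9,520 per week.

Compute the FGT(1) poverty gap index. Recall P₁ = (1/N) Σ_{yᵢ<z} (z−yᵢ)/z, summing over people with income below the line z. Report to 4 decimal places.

0.1479

Poor units: ¥3,500, ¥8,500 (q = 2 of N = 5).
Shortfall ratios: (9520−3500)/9520 = 0.6324; (9520−8500)/9520 = 0.1071.
Sum of shortfalls = 0.739496; P₁ averages over all N: 0.739496 / 5 = 0.1479.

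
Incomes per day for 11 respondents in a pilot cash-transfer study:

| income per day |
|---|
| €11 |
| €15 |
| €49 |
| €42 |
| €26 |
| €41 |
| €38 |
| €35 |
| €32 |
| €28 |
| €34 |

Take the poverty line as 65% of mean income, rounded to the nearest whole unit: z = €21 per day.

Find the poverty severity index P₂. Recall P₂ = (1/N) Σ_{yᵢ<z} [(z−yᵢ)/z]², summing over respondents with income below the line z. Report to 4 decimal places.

0.0280

Incomes under z: €11, €15 (q = 2 of N = 11).
Shortfall ratios: (21−11)/21 = 0.4762; (21−15)/21 = 0.2857.
Squared: 0.2268; 0.0816.
Sum = 0.308390; P₂ = 0.308390 / 11 = 0.0280.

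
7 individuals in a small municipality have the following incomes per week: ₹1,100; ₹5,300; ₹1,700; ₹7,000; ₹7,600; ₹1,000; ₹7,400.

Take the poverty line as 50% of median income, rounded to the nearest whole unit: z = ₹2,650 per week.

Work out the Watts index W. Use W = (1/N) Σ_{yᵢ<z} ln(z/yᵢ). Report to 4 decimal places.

0.3282

Below z: ₹1,000, ₹1,100, ₹1,700 (q = 3 of N = 7).
Log gaps: ln(2650/1000) = 0.9746; ln(2650/1100) = 0.8792; ln(2650/1700) = 0.4439.
W = 2.297740 / 7 = 0.3282.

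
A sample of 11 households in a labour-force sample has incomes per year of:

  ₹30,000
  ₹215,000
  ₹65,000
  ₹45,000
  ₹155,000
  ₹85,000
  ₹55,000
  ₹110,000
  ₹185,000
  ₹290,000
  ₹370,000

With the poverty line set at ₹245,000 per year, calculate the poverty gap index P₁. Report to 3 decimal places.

0.468

Incomes under z: ₹30,000, ₹45,000, ₹55,000, ₹65,000, ₹85,000, ₹110,000, ₹155,000, ₹185,000, ₹215,000 (q = 9 of N = 11).
Gap ratios (z−y)/z: (245000−30000)/245000 = 0.8776; (245000−45000)/245000 = 0.8163; (245000−55000)/245000 = 0.7755; (245000−65000)/245000 = 0.7347; (245000−85000)/245000 = 0.6531; (245000−110000)/245000 = 0.5510; (245000−155000)/245000 = 0.3673; (245000−185000)/245000 = 0.2449; (245000−215000)/245000 = 0.1224.
Sum of shortfalls = 5.142857; P₁ averages over all N: 5.142857 / 11 = 0.468.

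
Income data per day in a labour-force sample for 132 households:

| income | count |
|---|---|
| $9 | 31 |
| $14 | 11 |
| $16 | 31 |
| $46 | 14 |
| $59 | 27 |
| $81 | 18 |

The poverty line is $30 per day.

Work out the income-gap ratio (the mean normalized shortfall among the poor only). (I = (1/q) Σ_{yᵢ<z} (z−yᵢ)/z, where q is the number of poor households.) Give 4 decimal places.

Below z: 31×$9, 11×$14, 31×$16 (q = 73 of N = 132).
Shortfall ratios (z−y)/z: 0.7000 (×31), 0.5333 (×11), 0.4667 (×31); sum = 42.033333.
I averages over the q = 73 poor units only: 42.033333 / 73 = 0.5758.

0.5758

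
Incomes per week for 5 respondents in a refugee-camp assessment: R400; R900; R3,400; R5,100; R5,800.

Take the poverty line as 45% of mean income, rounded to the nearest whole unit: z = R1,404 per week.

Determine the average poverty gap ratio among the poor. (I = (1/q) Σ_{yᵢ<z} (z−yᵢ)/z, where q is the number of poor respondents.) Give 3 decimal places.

Below z: R400, R900 (q = 2 of N = 5).
Relative gaps: 0.7151, 0.3590; sum = 1.074074.
I averages over the q = 2 poor units only: 1.074074 / 2 = 0.537.

0.537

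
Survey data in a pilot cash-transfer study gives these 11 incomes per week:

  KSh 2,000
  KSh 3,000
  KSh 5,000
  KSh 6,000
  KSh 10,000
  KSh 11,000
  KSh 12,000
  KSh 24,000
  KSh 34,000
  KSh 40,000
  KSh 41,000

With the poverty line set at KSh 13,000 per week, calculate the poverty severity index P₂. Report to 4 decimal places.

Below z: KSh 2,000, KSh 3,000, KSh 5,000, KSh 6,000, KSh 10,000, KSh 11,000, KSh 12,000 (q = 7 of N = 11).
Relative gaps: (13000−2000)/13000 = 0.8462; (13000−3000)/13000 = 0.7692; (13000−5000)/13000 = 0.6154; (13000−6000)/13000 = 0.5385; (13000−10000)/13000 = 0.2308; (13000−11000)/13000 = 0.1538; (13000−12000)/13000 = 0.0769.
Squared: 0.7160; 0.5917; 0.3787; 0.2899; 0.0533; 0.0237; 0.0059.
Sum = 2.059172; P₂ = 2.059172 / 11 = 0.1872.

0.1872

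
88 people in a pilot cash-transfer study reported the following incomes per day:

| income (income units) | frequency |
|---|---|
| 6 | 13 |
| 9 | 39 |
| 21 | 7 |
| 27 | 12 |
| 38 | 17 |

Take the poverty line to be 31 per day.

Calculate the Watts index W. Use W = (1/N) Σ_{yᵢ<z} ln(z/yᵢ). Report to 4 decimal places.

0.8405

Below z: 13×6, 39×9, 7×21, 12×27 (q = 71 of N = 88).
ln(z/y) terms: ln(31/6) = 1.6422 (×13); ln(31/9) = 1.2368 (×39); ln(31/21) = 0.3895 (×7); ln(31/27) = 0.1382 (×12).
W = 73.966760 / 88 = 0.8405.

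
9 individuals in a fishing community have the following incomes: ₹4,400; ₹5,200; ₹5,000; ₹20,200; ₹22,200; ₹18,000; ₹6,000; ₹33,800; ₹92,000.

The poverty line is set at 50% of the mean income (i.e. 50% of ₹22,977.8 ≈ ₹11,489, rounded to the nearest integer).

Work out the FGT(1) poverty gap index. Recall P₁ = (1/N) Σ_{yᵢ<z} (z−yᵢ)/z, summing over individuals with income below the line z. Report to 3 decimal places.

Below z: ₹4,400, ₹5,000, ₹5,200, ₹6,000 (q = 4 of N = 9).
Shortfall ratios: (11489−4400)/11489 = 0.6170; (11489−5000)/11489 = 0.5648; (11489−5200)/11489 = 0.5474; (11489−6000)/11489 = 0.4778.
Σ = 2.206981. Dividing by the full population N = 9 gives P₁ = 0.245.

0.245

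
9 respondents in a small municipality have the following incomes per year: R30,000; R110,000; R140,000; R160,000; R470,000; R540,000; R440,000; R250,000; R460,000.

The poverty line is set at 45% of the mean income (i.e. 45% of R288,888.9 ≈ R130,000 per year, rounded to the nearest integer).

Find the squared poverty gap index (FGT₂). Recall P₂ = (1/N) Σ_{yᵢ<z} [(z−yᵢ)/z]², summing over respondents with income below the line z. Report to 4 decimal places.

Below the line: R30,000, R110,000 (q = 2 of N = 9).
Shortfall ratios: (130000−30000)/130000 = 0.7692; (130000−110000)/130000 = 0.1538.
Squared: 0.5917; 0.0237.
Sum = 0.615385; P₂ = 0.615385 / 9 = 0.0684.

0.0684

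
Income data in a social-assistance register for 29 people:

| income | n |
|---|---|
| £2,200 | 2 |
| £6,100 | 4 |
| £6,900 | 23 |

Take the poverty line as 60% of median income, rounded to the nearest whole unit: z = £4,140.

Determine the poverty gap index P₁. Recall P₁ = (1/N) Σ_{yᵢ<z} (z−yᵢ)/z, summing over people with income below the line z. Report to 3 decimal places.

0.032

Below z: 2×£2,200 (q = 2 of N = 29).
Gap ratios (z−y)/z: (4140−2200)/4140 = 0.4686 (×2).
Σ = 0.937198. Dividing by the full population N = 29 gives P₁ = 0.032.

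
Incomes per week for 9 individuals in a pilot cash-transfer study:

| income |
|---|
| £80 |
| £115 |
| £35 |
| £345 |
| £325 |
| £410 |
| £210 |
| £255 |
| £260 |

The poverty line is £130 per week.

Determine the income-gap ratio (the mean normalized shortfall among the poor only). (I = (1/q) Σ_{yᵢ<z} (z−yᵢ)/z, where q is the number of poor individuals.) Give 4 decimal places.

0.4103

Poor units: £35, £80, £115 (q = 3 of N = 9).
Shortfall ratios (z−y)/z: 0.7308, 0.3846, 0.1154; sum = 1.230769.
The income-gap ratio divides by q (the poor only): 1.230769 / 3 = 0.4103.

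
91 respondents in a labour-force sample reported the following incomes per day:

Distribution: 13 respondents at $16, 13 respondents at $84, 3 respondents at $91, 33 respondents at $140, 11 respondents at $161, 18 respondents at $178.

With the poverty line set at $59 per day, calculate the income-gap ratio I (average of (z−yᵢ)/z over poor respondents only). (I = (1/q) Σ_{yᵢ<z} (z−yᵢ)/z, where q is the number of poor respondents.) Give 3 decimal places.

0.729

Below z: 13×$16 (q = 13 of N = 91).
Relative gaps: 0.7288 (×13); sum = 9.474576.
I averages over the q = 13 poor units only: 9.474576 / 13 = 0.729.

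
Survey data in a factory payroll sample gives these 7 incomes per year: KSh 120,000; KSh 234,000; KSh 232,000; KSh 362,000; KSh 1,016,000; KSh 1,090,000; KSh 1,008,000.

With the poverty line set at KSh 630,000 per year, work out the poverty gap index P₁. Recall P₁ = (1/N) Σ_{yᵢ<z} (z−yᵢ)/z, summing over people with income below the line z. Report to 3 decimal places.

Poor units: KSh 120,000, KSh 232,000, KSh 234,000, KSh 362,000 (q = 4 of N = 7).
Normalized shortfalls: (630000−120000)/630000 = 0.8095; (630000−232000)/630000 = 0.6317; (630000−234000)/630000 = 0.6286; (630000−362000)/630000 = 0.4254.
Sum of shortfalls = 2.495238; P₁ averages over all N: 2.495238 / 7 = 0.356.

0.356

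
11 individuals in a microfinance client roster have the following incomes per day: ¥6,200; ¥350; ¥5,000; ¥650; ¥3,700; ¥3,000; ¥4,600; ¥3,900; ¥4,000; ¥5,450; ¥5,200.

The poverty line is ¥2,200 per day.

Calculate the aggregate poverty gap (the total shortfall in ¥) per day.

Below z: ¥350, ¥650 (q = 2 of N = 11).
Individual gaps: 2200−350 = 1850; 2200−650 = 1550.
Aggregate gap = ¥3,400.

¥3,400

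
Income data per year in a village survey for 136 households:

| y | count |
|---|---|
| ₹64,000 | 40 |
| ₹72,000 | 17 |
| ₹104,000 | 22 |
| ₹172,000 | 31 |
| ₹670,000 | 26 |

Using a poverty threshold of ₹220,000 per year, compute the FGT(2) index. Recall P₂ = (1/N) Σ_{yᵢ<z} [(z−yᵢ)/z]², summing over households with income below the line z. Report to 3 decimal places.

Incomes under z: 40×₹64,000, 17×₹72,000, 22×₹104,000, 31×₹172,000 (q = 110 of N = 136).
Normalized shortfalls: (220000−64000)/220000 = 0.7091 (×40); (220000−72000)/220000 = 0.6727 (×17); (220000−104000)/220000 = 0.5273 (×22); (220000−172000)/220000 = 0.2182 (×31).
Squared: 0.5028 (×40); 0.4526 (×17); 0.2780 (×22); 0.0476 (×31).
Sum = 35.398017; P₂ = 35.398017 / 136 = 0.260.

0.260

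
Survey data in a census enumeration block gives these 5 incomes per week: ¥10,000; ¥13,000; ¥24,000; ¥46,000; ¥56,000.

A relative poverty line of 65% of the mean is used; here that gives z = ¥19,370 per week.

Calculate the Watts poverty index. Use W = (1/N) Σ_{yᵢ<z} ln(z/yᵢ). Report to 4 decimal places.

Below the line: ¥10,000, ¥13,000 (q = 2 of N = 5).
ln(z/y) terms: ln(19370/10000) = 0.6611; ln(19370/13000) = 0.3988.
W = 1.059917 / 5 = 0.2120.

0.2120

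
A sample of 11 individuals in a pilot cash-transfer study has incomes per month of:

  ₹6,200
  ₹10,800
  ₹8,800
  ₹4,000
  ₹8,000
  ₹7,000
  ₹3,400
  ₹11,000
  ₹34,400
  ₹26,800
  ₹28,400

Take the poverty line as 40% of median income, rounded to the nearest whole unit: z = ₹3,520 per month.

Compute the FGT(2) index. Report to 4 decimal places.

Below the line: ₹3,400 (q = 1 of N = 11).
Normalized shortfalls: (3520−3400)/3520 = 0.0341.
Squared: 0.0012.
Sum = 0.001162; P₂ = 0.001162 / 11 = 0.0001.

0.0001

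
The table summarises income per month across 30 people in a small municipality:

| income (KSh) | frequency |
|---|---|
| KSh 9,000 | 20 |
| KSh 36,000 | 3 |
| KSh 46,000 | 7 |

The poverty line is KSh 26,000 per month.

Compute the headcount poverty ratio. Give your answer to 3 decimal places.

20 of the 30 people have income below KSh 26,000.
H = 20/30 = 0.667.

0.667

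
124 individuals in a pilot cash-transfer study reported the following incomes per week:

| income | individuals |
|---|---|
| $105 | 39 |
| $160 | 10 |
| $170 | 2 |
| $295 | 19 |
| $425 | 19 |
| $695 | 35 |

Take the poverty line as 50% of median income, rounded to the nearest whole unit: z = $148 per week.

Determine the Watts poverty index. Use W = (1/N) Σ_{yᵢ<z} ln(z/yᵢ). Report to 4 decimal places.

Incomes under z: 39×$105 (q = 39 of N = 124).
Log gaps: ln(148/105) = 0.3433 (×39).
W = 13.386825 / 124 = 0.1080.

0.1080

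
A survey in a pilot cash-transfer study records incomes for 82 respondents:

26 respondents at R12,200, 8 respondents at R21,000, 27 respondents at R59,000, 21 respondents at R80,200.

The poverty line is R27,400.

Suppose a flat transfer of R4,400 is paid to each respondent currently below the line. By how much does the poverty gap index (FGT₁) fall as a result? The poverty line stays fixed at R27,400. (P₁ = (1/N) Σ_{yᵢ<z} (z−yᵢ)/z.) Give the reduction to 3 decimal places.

0.067

Before: below the line — 26×R12,200, 8×R21,000; poverty gap index (FGT₁) = 0.19868.
After the R4,400 transfer: below the line — 26×R16,600, 8×R25,400; poverty gap index (FGT₁) = 0.13210.
Reduction = 0.19868 − 0.13210 = 0.067.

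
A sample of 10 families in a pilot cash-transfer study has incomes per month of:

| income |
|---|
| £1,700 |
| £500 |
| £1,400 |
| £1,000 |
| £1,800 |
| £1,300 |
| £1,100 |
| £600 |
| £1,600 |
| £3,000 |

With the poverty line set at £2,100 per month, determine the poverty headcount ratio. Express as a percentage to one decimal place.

90.0%

9 of the 10 families have income below £2,100.
H = 9/10 = 90.0%.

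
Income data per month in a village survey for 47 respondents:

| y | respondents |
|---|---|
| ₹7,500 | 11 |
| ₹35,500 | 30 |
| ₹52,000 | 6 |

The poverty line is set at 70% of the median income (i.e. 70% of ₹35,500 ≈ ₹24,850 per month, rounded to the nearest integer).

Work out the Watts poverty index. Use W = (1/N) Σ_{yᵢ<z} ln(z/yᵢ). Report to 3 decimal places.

Incomes under z: 11×₹7,500 (q = 11 of N = 47).
Log gaps: ln(24850/7500) = 1.1980 (×11).
W = 13.177502 / 47 = 0.280.

0.280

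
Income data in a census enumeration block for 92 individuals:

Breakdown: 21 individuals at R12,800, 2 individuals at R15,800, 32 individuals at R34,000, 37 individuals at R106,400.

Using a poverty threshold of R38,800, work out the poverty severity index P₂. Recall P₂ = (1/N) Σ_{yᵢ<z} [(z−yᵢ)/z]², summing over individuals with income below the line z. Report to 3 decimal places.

0.115

Below z: 21×R12,800, 2×R15,800, 32×R34,000 (q = 55 of N = 92).
Gap ratios (z−y)/z: (38800−12800)/38800 = 0.6701 (×21); (38800−15800)/38800 = 0.5928 (×2); (38800−34000)/38800 = 0.1237 (×32).
Squared: 0.4490 (×21); 0.3514 (×2); 0.0153 (×32).
Sum = 10.622330; P₂ = 10.622330 / 92 = 0.115.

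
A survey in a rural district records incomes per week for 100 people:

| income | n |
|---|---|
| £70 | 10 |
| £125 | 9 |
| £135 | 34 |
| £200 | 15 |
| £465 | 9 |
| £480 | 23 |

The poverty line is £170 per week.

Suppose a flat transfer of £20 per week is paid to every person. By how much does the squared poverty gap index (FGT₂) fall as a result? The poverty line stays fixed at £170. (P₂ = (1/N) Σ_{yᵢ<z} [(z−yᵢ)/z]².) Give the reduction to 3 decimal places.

Before: below the line — 10×£70, 9×£125, 34×£135; squared poverty gap index (FGT₂) = 0.05532.
After the £20 transfer: below the line — 10×£90, 9×£145, 34×£155; squared poverty gap index (FGT₂) = 0.02674.
Reduction = 0.05532 − 0.02674 = 0.029.

0.029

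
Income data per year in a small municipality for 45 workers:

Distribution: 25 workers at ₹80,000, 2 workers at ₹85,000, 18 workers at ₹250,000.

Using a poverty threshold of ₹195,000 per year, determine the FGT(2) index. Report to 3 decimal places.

Incomes under z: 25×₹80,000, 2×₹85,000 (q = 27 of N = 45).
Gap ratios (z−y)/z: (195000−80000)/195000 = 0.5897 (×25); (195000−85000)/195000 = 0.5641 (×2).
Squared: 0.3478 (×25); 0.3182 (×2).
Sum = 9.331361; P₂ = 9.331361 / 45 = 0.207.

0.207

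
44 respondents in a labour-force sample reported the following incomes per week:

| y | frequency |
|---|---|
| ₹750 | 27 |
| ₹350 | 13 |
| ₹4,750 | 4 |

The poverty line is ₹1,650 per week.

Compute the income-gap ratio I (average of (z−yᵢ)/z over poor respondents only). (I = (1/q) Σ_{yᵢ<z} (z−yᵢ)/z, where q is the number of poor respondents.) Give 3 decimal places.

0.624

Poor units: 13×₹350, 27×₹750 (q = 40 of N = 44).
Relative gaps: 0.7879 (×13), 0.5455 (×27); sum = 24.969697.
I averages over the q = 40 poor units only: 24.969697 / 40 = 0.624.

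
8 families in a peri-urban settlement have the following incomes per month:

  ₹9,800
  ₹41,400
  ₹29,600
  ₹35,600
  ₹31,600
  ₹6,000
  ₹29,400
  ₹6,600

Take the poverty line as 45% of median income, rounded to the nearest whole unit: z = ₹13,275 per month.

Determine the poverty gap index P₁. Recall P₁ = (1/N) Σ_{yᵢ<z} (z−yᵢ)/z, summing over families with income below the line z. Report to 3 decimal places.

0.164

Below the line: ₹6,000, ₹6,600, ₹9,800 (q = 3 of N = 8).
Normalized shortfalls: (13275−6000)/13275 = 0.5480; (13275−6600)/13275 = 0.5028; (13275−9800)/13275 = 0.2618.
Σ = 1.312618. Dividing by the full population N = 8 gives P₁ = 0.164.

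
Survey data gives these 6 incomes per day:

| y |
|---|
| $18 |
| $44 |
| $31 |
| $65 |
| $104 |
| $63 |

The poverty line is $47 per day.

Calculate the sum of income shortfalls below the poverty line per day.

Below the line: $18, $31, $44 (q = 3 of N = 6).
Individual gaps: 47−18 = 29; 47−31 = 16; 47−44 = 3.
Aggregate gap = $48.

$48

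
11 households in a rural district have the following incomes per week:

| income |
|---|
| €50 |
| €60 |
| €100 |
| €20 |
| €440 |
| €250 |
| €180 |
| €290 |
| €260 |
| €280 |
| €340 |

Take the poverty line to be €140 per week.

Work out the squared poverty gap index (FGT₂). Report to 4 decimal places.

Poor units: €20, €50, €60, €100 (q = 4 of N = 11).
Shortfall ratios: (140−20)/140 = 0.8571; (140−50)/140 = 0.6429; (140−60)/140 = 0.5714; (140−100)/140 = 0.2857.
Squared: 0.7347; 0.4133; 0.3265; 0.0816.
Sum = 1.556122; P₂ = 1.556122 / 11 = 0.1415.

0.1415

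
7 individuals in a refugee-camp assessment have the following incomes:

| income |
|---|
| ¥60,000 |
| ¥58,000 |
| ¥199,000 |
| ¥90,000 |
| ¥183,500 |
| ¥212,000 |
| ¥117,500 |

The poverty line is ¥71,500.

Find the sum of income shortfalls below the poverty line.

Below the line: ¥58,000, ¥60,000 (q = 2 of N = 7).
Individual gaps: 71500−58000 = 13500; 71500−60000 = 11500.
Aggregate gap = ¥25,000.

¥25,000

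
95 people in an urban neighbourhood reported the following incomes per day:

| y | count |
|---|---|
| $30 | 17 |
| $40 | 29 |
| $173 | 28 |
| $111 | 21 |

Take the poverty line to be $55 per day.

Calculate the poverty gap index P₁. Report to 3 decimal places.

Below z: 17×$30, 29×$40 (q = 46 of N = 95).
Relative gaps: (55−30)/55 = 0.4545 (×17); (55−40)/55 = 0.2727 (×29).
Σ = 15.636364. Dividing by the full population N = 95 gives P₁ = 0.165.

0.165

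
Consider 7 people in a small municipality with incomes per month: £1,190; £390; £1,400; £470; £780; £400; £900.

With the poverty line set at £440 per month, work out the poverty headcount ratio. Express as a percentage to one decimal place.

28.6%

2 of the 7 people have income below £440.
H = 2/7 = 28.6%.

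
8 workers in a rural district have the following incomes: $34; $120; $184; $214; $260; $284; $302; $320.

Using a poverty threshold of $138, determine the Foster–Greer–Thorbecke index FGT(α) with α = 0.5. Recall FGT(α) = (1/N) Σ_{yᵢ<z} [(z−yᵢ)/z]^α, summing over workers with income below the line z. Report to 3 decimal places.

0.154

Below the line: $34, $120 (q = 2 of N = 8).
Relative gaps: (138−34)/138 = 0.7536; (138−120)/138 = 0.1304.
Raised to α = 0.5: 0.86811; 0.36116.
Sum = 1.229272; FGT(0.5) = 1.229272 / 8 = 0.154.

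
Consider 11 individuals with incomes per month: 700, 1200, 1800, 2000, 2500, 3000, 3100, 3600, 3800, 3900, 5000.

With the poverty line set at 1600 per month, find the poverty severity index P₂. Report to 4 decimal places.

Below the line: 700, 1200 (q = 2 of N = 11).
Shortfall ratios: (1600−700)/1600 = 0.5625; (1600−1200)/1600 = 0.2500.
Squared: 0.3164; 0.0625.
Sum = 0.378906; P₂ = 0.378906 / 11 = 0.0344.

0.0344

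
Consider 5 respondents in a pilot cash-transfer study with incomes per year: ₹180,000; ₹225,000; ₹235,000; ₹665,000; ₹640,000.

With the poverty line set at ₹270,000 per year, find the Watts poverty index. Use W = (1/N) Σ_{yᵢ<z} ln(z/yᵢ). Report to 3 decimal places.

0.145

Poor units: ₹180,000, ₹225,000, ₹235,000 (q = 3 of N = 5).
ln(z/y) terms: ln(270000/180000) = 0.4055; ln(270000/225000) = 0.1823; ln(270000/235000) = 0.1388.
W = 0.726623 / 5 = 0.145.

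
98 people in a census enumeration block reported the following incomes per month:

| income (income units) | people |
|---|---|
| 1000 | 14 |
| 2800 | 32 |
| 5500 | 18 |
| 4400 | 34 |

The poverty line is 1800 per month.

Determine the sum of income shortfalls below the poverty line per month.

Below z: 14×1000 (q = 14 of N = 98).
Individual gaps: 14×(1800−1000) = 11200.
Aggregate gap = 11200.

11200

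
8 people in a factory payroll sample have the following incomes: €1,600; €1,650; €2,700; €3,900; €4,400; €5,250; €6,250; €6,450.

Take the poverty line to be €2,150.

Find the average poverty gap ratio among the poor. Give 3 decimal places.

0.244

Incomes under z: €1,600, €1,650 (q = 2 of N = 8).
Relative gaps: 0.2558, 0.2326; sum = 0.488372.
The income-gap ratio divides by q (the poor only): 0.488372 / 2 = 0.244.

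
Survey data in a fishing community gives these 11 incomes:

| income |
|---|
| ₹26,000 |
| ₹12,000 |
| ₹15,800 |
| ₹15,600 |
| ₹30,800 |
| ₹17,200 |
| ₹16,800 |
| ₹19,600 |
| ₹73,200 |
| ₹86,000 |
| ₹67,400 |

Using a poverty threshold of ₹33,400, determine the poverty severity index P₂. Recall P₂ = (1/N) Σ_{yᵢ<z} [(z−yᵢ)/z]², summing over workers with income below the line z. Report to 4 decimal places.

0.1528

Poor units: ₹12,000, ₹15,600, ₹15,800, ₹16,800, ₹17,200, ₹19,600, ₹26,000, ₹30,800 (q = 8 of N = 11).
Gap ratios (z−y)/z: (33400−12000)/33400 = 0.6407; (33400−15600)/33400 = 0.5329; (33400−15800)/33400 = 0.5269; (33400−16800)/33400 = 0.4970; (33400−17200)/33400 = 0.4850; (33400−19600)/33400 = 0.4132; (33400−26000)/33400 = 0.2216; (33400−30800)/33400 = 0.0778.
Squared: 0.4105; 0.2840; 0.2777; 0.2470; 0.2353; 0.1707; 0.0491; 0.0061.
Sum = 1.680340; P₂ = 1.680340 / 11 = 0.1528.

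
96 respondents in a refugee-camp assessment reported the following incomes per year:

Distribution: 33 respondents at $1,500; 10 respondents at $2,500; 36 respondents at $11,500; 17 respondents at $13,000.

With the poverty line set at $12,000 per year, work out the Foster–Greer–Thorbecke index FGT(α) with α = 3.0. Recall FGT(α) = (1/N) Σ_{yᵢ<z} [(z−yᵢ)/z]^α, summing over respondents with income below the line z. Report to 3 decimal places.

0.282

Below z: 33×$1,500, 10×$2,500, 36×$11,500 (q = 79 of N = 96).
Relative gaps: (12000−1500)/12000 = 0.8750 (×33); (12000−2500)/12000 = 0.7917 (×10); (12000−11500)/12000 = 0.0417 (×36).
Raised to α = 3.0: 0.66992 (×33); 0.49617 (×10); 0.00007 (×36).
Sum = 27.071687; FGT(3.0) = 27.071687 / 96 = 0.282.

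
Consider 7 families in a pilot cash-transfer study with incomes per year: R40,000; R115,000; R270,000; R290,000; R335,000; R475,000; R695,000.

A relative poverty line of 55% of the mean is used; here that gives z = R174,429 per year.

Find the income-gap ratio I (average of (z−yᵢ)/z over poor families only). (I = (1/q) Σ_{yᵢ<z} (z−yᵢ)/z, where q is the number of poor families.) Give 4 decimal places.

Below z: R40,000, R115,000 (q = 2 of N = 7).
Shortfall ratios (z−y)/z: 0.7707, 0.3407; sum = 1.111386.
The income-gap ratio divides by q (the poor only): 1.111386 / 2 = 0.5557.

0.5557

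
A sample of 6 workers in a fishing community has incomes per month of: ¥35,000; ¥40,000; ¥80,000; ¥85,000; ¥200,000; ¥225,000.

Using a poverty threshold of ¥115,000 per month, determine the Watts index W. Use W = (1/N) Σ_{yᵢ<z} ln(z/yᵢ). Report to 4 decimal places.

0.4851

Below z: ¥35,000, ¥40,000, ¥80,000, ¥85,000 (q = 4 of N = 6).
Log shortfalls: ln(115000/35000) = 1.1896; ln(115000/40000) = 1.0561; ln(115000/80000) = 0.3629; ln(115000/85000) = 0.3023.
W = 2.910823 / 6 = 0.4851.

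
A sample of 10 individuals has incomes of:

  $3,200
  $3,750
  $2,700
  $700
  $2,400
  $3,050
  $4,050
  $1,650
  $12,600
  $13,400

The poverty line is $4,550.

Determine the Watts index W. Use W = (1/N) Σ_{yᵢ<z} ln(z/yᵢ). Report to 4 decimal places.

0.5109

Incomes under z: $700, $1,650, $2,400, $2,700, $3,050, $3,200, $3,750, $4,050 (q = 8 of N = 10).
ln(z/y) terms: ln(4550/700) = 1.8718; ln(4550/1650) = 1.0144; ln(4550/2400) = 0.6397; ln(4550/2700) = 0.5219; ln(4550/3050) = 0.4000; ln(4550/3200) = 0.3520; ln(4550/3750) = 0.1934; ln(4550/4050) = 0.1164.
W = 5.109432 / 10 = 0.5109.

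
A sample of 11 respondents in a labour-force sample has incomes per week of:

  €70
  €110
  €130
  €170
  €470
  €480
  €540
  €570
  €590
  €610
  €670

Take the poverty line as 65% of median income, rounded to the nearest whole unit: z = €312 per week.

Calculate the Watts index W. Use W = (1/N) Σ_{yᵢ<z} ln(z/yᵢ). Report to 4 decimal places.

0.3654

Incomes under z: €70, €110, €130, €170 (q = 4 of N = 11).
Log gaps: ln(312/70) = 1.4945; ln(312/110) = 1.0425; ln(312/130) = 0.8755; ln(312/170) = 0.6072.
W = 4.019704 / 11 = 0.3654.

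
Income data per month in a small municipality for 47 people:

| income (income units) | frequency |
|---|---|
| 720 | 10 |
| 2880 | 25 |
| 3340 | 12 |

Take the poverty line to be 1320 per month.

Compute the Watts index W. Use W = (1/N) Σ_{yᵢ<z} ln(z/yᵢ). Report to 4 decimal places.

Below z: 10×720 (q = 10 of N = 47).
Log gaps: ln(1320/720) = 0.6061 (×10).
W = 6.061358 / 47 = 0.1290.

0.1290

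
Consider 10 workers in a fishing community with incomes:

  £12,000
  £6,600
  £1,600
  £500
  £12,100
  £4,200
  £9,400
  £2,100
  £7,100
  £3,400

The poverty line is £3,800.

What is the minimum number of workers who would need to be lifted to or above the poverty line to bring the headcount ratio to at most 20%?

2

4 of the 10 workers are poor, so H = 4/10 = 0.400.
A headcount ratio of at most 20% allows at most ⌊0.20 × 10⌋ = 2 poor workers.
So at least 4 − 2 = 2 must be lifted.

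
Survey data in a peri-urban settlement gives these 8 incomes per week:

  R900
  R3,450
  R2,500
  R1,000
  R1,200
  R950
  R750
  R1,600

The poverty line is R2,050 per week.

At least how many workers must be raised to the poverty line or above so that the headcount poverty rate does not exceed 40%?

Currently q = 6 of N = 8 are below the line (H = 0.750).
A headcount ratio of at most 40% allows at most ⌊0.40 × 8⌋ = 3 poor workers.
So at least 6 − 3 = 3 must be lifted.

3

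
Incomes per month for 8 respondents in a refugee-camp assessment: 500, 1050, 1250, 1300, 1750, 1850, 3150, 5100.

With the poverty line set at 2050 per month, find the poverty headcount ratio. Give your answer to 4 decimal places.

6 of the 8 respondents have income below 2050.
H = 6/8 = 0.7500.

0.7500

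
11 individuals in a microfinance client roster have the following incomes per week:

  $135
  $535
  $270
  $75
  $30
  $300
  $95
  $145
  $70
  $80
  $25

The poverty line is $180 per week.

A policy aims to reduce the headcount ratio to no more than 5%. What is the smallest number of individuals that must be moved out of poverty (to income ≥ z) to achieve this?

8 of the 11 individuals are poor, so H = 8/11 = 0.727.
A headcount ratio of at most 5% allows at most ⌊0.05 × 11⌋ = 0 poor individuals.
So at least 8 − 0 = 8 must be lifted.

8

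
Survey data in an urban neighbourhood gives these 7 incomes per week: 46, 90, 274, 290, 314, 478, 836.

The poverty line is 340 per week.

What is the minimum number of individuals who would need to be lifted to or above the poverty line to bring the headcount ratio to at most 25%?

5 of the 7 individuals are poor, so H = 5/7 = 0.714.
A headcount ratio of at most 25% allows at most ⌊0.25 × 7⌋ = 1 poor individuals.
So at least 5 − 1 = 4 must be lifted.

4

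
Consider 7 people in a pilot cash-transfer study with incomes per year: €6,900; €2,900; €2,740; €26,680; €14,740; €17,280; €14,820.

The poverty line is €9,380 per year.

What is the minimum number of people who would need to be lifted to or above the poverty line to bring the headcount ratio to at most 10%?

3

3 of the 7 people are poor, so H = 3/7 = 0.429.
A headcount ratio of at most 10% allows at most ⌊0.10 × 7⌋ = 0 poor people.
So at least 3 − 0 = 3 must be lifted.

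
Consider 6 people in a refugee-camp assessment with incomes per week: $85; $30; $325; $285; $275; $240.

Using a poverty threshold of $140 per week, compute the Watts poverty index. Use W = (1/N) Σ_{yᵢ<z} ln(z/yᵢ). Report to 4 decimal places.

0.3399

Poor units: $30, $85 (q = 2 of N = 6).
Log shortfalls: ln(140/30) = 1.5404; ln(140/85) = 0.4990.
W = 2.039436 / 6 = 0.3399.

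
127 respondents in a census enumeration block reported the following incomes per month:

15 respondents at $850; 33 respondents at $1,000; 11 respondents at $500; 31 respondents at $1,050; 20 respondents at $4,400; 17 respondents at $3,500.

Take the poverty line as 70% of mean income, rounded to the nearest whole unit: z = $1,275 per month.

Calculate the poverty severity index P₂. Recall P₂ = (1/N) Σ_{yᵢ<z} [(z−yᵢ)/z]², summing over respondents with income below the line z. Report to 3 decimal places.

0.065

Poor units: 11×$500, 15×$850, 33×$1,000, 31×$1,050 (q = 90 of N = 127).
Gap ratios (z−y)/z: (1275−500)/1275 = 0.6078 (×11); (1275−850)/1275 = 0.3333 (×15); (1275−1000)/1275 = 0.2157 (×33); (1275−1050)/1275 = 0.1765 (×31).
Squared: 0.3695 (×11); 0.1111 (×15); 0.0465 (×33); 0.0311 (×31).
Sum = 8.231449; P₂ = 8.231449 / 127 = 0.065.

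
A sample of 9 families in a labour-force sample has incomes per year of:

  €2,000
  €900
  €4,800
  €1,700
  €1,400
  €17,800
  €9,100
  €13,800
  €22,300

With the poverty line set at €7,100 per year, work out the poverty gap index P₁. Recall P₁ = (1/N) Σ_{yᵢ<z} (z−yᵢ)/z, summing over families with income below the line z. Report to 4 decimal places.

Below z: €900, €1,400, €1,700, €2,000, €4,800 (q = 5 of N = 9).
Shortfall ratios: (7100−900)/7100 = 0.8732; (7100−1400)/7100 = 0.8028; (7100−1700)/7100 = 0.7606; (7100−2000)/7100 = 0.7183; (7100−4800)/7100 = 0.3239.
Σ = 3.478873. Dividing by the full population N = 9 gives P₁ = 0.3865.

0.3865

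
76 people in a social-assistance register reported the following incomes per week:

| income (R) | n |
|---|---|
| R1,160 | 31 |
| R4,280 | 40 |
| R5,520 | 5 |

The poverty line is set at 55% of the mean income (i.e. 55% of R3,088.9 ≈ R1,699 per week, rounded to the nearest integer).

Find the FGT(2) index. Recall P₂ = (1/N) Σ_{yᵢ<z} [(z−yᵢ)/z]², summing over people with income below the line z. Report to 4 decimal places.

Below the line: 31×R1,160 (q = 31 of N = 76).
Normalized shortfalls: (1699−1160)/1699 = 0.3172 (×31).
Squared: 0.1006 (×31).
Sum = 3.119985; P₂ = 3.119985 / 76 = 0.0411.

0.0411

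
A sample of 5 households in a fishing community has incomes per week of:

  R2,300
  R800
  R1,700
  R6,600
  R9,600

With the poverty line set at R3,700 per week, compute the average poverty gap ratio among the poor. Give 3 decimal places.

0.568

Below the line: R800, R1,700, R2,300 (q = 3 of N = 5).
Relative gaps: 0.7838, 0.5405, 0.3784; sum = 1.702703.
I averages over the q = 3 poor units only: 1.702703 / 3 = 0.568.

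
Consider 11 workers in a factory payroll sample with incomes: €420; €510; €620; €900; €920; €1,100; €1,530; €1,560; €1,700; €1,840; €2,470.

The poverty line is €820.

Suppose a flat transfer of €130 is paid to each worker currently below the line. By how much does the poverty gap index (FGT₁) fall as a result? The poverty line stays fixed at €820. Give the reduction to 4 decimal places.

Before: below the line — €420, €510, €620; poverty gap index (FGT₁) = 0.100887.
After the €130 transfer: below the line — €550, €640, €750; poverty gap index (FGT₁) = 0.057650.
Reduction = 0.100887 − 0.057650 = 0.0432.

0.0432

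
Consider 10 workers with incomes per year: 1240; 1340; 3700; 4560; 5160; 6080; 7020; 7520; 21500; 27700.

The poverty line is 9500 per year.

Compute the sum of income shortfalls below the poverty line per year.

Below the line: 1240, 1340, 3700, 4560, 5160, 6080, 7020, 7520 (q = 8 of N = 10).
Individual gaps: 9500−1240 = 8260; 9500−1340 = 8160; 9500−3700 = 5800; 9500−4560 = 4940; 9500−5160 = 4340; 9500−6080 = 3420; 9500−7020 = 2480; 9500−7520 = 1980.
Aggregate gap = 39380.

39380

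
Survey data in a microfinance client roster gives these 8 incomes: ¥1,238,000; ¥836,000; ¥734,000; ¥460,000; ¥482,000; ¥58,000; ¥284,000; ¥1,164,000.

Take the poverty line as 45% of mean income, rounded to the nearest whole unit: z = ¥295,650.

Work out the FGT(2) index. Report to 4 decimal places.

0.0810

Incomes under z: ¥58,000, ¥284,000 (q = 2 of N = 8).
Relative gaps: (295650−58000)/295650 = 0.8038; (295650−284000)/295650 = 0.0394.
Squared: 0.6461; 0.0016.
Sum = 0.647683; P₂ = 0.647683 / 8 = 0.0810.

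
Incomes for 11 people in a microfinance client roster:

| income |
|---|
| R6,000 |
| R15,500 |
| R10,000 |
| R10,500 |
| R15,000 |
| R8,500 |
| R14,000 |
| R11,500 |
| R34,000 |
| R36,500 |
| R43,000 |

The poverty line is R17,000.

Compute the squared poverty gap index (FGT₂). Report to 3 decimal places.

0.104

Poor units: R6,000, R8,500, R10,000, R10,500, R11,500, R14,000, R15,000, R15,500 (q = 8 of N = 11).
Relative gaps: (17000−6000)/17000 = 0.6471; (17000−8500)/17000 = 0.5000; (17000−10000)/17000 = 0.4118; (17000−10500)/17000 = 0.3824; (17000−11500)/17000 = 0.3235; (17000−14000)/17000 = 0.1765; (17000−15000)/17000 = 0.1176; (17000−15500)/17000 = 0.0882.
Squared: 0.4187; 0.2500; 0.1696; 0.1462; 0.1047; 0.0311; 0.0138; 0.0078.
Sum = 1.141869; P₂ = 1.141869 / 11 = 0.104.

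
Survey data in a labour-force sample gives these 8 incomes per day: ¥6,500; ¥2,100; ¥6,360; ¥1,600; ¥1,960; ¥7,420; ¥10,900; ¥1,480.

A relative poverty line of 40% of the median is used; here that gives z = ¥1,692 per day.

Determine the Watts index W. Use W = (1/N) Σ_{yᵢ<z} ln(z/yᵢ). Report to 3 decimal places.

0.024

Below the line: ¥1,480, ¥1,600 (q = 2 of N = 8).
Log shortfalls: ln(1692/1480) = 0.1339; ln(1692/1600) = 0.0559.
W = 0.189777 / 8 = 0.024.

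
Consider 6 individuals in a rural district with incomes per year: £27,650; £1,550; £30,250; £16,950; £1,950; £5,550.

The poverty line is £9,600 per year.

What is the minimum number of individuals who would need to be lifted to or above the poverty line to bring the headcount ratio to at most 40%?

3 of the 6 individuals are poor, so H = 3/6 = 0.500.
A headcount ratio of at most 40% allows at most ⌊0.40 × 6⌋ = 2 poor individuals.
So at least 3 − 2 = 1 must be lifted.

1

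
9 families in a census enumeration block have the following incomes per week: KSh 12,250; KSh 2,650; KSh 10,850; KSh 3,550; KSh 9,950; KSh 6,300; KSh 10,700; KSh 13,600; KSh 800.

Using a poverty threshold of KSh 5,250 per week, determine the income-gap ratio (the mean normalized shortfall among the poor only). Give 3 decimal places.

0.556

Poor units: KSh 800, KSh 2,650, KSh 3,550 (q = 3 of N = 9).
Relative gaps: 0.8476, 0.4952, 0.3238; sum = 1.666667.
The income-gap ratio divides by q (the poor only): 1.666667 / 3 = 0.556.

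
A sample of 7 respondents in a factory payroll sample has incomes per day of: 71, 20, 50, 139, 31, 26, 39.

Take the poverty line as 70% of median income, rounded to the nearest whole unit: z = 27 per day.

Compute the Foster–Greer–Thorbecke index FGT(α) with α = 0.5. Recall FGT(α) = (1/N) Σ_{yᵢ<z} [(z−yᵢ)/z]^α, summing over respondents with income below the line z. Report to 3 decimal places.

Below z: 20, 26 (q = 2 of N = 7).
Shortfall ratios: (27−20)/27 = 0.2593; (27−26)/27 = 0.0370.
Raised to α = 0.5: 0.50918; 0.19245.
Sum = 0.701625; FGT(0.5) = 0.701625 / 7 = 0.100.

0.100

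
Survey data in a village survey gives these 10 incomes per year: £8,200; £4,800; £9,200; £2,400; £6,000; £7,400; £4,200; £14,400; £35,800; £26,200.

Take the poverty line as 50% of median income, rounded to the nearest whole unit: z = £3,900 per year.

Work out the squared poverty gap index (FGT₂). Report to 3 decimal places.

Poor units: £2,400 (q = 1 of N = 10).
Relative gaps: (3900−2400)/3900 = 0.3846.
Squared: 0.1479.
Sum = 0.147929; P₂ = 0.147929 / 10 = 0.015.

0.015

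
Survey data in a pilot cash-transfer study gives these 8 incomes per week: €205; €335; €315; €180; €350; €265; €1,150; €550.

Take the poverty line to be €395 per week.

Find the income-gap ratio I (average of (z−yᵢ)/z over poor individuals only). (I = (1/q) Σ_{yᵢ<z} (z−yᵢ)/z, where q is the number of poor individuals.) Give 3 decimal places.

Poor units: €180, €205, €265, €315, €335, €350 (q = 6 of N = 8).
Relative gaps: 0.5443, 0.4810, 0.3291, 0.2025, 0.1519, 0.1139; sum = 1.822785.
The income-gap ratio divides by q (the poor only): 1.822785 / 6 = 0.304.

0.304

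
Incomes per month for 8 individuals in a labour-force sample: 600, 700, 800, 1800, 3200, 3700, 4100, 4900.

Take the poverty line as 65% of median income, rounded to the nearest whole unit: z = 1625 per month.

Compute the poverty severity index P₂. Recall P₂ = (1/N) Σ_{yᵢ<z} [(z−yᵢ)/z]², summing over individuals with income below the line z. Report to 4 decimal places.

Below the line: 600, 700, 800 (q = 3 of N = 8).
Gap ratios (z−y)/z: (1625−600)/1625 = 0.6308; (1625−700)/1625 = 0.5692; (1625−800)/1625 = 0.5077.
Squared: 0.3979; 0.3240; 0.2578.
Sum = 0.979645; P₂ = 0.979645 / 8 = 0.1225.

0.1225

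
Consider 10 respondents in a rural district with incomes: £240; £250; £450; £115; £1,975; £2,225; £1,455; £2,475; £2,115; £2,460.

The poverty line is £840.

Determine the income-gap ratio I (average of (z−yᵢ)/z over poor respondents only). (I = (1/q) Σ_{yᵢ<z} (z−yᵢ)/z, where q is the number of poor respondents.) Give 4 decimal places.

Below z: £115, £240, £250, £450 (q = 4 of N = 10).
Shortfall ratios (z−y)/z: 0.8631, 0.7143, 0.7024, 0.4643; sum = 2.744048.
I averages over the q = 4 poor units only: 2.744048 / 4 = 0.6860.

0.6860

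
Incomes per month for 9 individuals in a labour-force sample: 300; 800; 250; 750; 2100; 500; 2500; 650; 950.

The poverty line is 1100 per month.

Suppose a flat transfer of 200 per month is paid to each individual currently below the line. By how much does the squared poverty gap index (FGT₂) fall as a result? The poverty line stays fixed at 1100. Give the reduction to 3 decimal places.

Before: below the line — 250, 300, 500, 650, 750, 800, 950; squared poverty gap index (FGT₂) = 0.19835.
After the 200 transfer: below the line — 450, 500, 700, 850, 950, 1000; squared poverty gap index (FGT₂) = 0.09527.
Reduction = 0.19835 − 0.09527 = 0.103.

0.103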